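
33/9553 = 33/9553=   0.00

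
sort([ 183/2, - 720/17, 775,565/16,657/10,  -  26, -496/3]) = [  -  496/3, - 720/17, - 26, 565/16, 657/10, 183/2, 775]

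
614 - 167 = 447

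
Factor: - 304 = - 2^4*19^1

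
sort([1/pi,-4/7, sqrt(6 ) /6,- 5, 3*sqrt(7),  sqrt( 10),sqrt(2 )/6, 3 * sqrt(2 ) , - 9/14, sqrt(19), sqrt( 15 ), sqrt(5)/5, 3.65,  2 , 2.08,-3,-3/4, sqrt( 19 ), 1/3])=[ - 5,  -  3, - 3/4 , - 9/14, - 4/7, sqrt( 2 ) /6, 1/pi, 1/3, sqrt(6 )/6,sqrt( 5 )/5, 2 , 2.08,sqrt ( 10 ),3.65 , sqrt( 15 ),3*sqrt(2), sqrt ( 19 ) , sqrt(19 ), 3 * sqrt(7 )]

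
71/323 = 71/323 = 0.22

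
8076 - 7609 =467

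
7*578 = 4046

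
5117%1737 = 1643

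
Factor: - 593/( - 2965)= 1/5 = 5^(-1)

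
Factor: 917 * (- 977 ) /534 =  -  2^(-1)*3^(  -  1)*  7^1*89^( - 1)*131^1* 977^1 = - 895909/534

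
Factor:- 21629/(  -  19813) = 43^1*503^1 * 19813^( - 1 ) 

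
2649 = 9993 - 7344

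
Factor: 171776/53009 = 256/79 =2^8* 79^(- 1 )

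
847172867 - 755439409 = 91733458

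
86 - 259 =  - 173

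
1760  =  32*55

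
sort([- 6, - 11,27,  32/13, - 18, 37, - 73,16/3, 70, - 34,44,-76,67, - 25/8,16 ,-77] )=[ - 77, - 76, - 73, - 34, - 18, - 11, - 6 , - 25/8, 32/13, 16/3,16, 27,37,44, 67,70]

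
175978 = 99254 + 76724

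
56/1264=7/158  =  0.04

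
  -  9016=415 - 9431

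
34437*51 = 1756287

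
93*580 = 53940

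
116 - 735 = - 619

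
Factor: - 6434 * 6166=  - 39672044 = -2^2*3083^1 * 3217^1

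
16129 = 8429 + 7700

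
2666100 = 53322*50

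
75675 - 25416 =50259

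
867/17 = 51 = 51.00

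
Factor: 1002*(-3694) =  - 2^2*3^1 * 167^1* 1847^1 = - 3701388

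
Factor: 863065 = 5^1*7^1 * 24659^1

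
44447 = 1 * 44447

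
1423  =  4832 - 3409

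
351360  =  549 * 640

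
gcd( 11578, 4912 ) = 2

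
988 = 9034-8046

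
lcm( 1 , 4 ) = 4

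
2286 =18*127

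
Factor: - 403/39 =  - 31/3 = - 3^ ( - 1 ) * 31^1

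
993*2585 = 2566905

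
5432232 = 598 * 9084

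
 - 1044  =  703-1747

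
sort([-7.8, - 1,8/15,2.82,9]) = [  -  7.8, - 1,8/15,2.82 , 9]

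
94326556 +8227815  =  102554371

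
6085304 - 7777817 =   -  1692513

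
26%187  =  26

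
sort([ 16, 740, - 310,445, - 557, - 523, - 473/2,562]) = [ - 557, - 523, - 310,-473/2, 16, 445,562, 740]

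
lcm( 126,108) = 756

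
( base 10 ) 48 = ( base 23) 22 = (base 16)30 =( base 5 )143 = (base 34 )1e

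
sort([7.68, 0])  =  [0 , 7.68] 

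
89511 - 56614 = 32897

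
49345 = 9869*5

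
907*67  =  60769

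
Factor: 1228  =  2^2*307^1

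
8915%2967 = 14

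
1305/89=14 + 59/89 = 14.66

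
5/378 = 5/378= 0.01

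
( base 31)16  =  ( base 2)100101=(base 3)1101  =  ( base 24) 1D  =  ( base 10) 37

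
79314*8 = 634512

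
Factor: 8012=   2^2*2003^1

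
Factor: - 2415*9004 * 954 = -20744405640 = -2^3 * 3^3*5^1*7^1 * 23^1*53^1*2251^1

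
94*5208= 489552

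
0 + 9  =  9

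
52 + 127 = 179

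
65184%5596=3628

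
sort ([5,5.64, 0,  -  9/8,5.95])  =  [ - 9/8, 0, 5, 5.64, 5.95 ] 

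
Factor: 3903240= 2^3*3^1*5^1*11^1*2957^1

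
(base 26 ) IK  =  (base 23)l5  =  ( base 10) 488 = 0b111101000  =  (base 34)EC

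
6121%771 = 724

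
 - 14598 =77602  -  92200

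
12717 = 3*4239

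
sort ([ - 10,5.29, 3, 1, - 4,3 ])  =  [-10, - 4,  1, 3,3,5.29 ] 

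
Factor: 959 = 7^1*137^1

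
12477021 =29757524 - 17280503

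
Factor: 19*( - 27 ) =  - 3^3*  19^1 = - 513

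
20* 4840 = 96800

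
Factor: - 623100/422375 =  - 804/545  =  - 2^2*3^1*5^( - 1)*67^1*109^ ( - 1)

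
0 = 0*9248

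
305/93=305/93 = 3.28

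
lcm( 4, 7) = 28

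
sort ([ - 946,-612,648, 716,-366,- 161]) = [ - 946,-612, - 366,- 161 , 648,  716] 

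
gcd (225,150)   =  75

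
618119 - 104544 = 513575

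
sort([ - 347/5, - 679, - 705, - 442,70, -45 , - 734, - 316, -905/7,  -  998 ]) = [-998, - 734, - 705,-679, - 442,-316, - 905/7, - 347/5, - 45, 70] 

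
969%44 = 1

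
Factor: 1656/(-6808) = - 3^2*37^(  -  1) = -  9/37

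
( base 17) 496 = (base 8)2443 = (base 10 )1315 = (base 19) 3C4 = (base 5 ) 20230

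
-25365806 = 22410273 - 47776079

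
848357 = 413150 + 435207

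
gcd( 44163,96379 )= 1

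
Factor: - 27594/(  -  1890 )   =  5^(-1 )*73^1 = 73/5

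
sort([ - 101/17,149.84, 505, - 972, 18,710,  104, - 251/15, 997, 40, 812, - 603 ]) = [ - 972, - 603, - 251/15, -101/17 , 18 , 40, 104,149.84,505, 710,812,997] 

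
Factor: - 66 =  -  2^1*3^1*11^1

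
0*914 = 0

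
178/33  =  5 +13/33 = 5.39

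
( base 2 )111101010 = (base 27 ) I4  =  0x1EA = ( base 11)406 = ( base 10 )490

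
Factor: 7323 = 3^1 *2441^1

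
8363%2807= 2749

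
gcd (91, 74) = 1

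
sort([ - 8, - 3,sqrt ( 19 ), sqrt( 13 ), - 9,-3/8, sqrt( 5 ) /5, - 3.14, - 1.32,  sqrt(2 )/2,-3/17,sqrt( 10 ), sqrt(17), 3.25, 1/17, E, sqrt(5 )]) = [-9, - 8, - 3.14, - 3, - 1.32, - 3/8 , - 3/17,1/17,sqrt( 5 )/5, sqrt(2)/2 , sqrt(5 ), E, sqrt( 10 ), 3.25, sqrt( 13 ) , sqrt(17),sqrt (19 )] 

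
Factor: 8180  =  2^2 * 5^1*409^1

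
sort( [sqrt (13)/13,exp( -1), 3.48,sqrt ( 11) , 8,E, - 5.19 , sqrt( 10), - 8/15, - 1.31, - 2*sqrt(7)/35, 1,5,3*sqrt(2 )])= [ - 5.19,- 1.31,-8/15, - 2*sqrt(7)/35,sqrt(13)/13,exp(-1),1 , E,sqrt( 10) , sqrt (11 )  ,  3.48,  3*sqrt(2 ), 5, 8] 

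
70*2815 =197050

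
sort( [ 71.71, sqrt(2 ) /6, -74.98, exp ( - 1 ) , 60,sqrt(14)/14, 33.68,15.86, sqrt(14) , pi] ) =[ - 74.98, sqrt( 2 )/6,sqrt(14 ) /14, exp( -1 ),pi, sqrt( 14),15.86 , 33.68,60, 71.71]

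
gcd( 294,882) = 294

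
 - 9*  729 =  - 6561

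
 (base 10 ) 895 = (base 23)1FL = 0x37f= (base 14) 47D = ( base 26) 18B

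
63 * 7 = 441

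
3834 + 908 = 4742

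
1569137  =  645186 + 923951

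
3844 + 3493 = 7337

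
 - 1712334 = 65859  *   ( - 26) 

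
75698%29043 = 17612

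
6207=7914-1707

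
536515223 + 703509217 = 1240024440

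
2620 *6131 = 16063220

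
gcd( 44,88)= 44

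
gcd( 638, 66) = 22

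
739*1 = 739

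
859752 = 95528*9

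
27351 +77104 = 104455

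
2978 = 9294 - 6316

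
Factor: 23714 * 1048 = 24852272  =  2^4*71^1*131^1 * 167^1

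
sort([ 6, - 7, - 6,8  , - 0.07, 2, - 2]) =[ - 7, - 6, - 2, - 0.07,2 , 6,8 ] 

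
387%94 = 11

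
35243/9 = 35243/9 = 3915.89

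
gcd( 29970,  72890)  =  370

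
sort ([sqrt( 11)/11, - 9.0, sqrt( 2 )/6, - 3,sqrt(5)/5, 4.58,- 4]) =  [ -9.0, - 4, - 3, sqrt( 2 ) /6, sqrt(11)/11,sqrt( 5 ) /5, 4.58]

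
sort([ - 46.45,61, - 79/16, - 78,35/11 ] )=[ -78,-46.45, - 79/16 , 35/11,61]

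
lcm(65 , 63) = 4095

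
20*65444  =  1308880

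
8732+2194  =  10926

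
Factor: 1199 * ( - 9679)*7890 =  - 2^1*3^1*5^1*11^1*109^1*263^1*9679^1= - 91564404690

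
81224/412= 197  +  15/103 = 197.15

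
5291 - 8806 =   -  3515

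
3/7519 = 3/7519 = 0.00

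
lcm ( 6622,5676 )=39732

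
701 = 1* 701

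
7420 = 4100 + 3320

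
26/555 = 26/555 = 0.05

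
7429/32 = 7429/32= 232.16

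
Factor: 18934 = 2^1*9467^1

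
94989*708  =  67252212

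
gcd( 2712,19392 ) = 24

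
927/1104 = 309/368 = 0.84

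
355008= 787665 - 432657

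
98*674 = 66052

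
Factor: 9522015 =3^1*5^1*739^1*859^1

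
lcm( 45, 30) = 90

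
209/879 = 209/879= 0.24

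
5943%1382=415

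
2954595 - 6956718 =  - 4002123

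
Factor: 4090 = 2^1 *5^1*409^1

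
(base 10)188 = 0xBC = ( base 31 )62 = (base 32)5S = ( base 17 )b1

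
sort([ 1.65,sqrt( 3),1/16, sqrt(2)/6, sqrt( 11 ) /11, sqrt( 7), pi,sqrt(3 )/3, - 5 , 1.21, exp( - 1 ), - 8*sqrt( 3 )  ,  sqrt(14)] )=[-8*sqrt( 3),-5, 1/16, sqrt(2 )/6, sqrt (11 )/11,exp( - 1 ),sqrt(3) /3,1.21, 1.65,sqrt( 3),sqrt( 7),pi,sqrt(14)]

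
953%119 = 1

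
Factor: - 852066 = -2^1*3^3*31^1*509^1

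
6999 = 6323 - -676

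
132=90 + 42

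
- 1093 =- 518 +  - 575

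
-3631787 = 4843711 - 8475498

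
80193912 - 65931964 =14261948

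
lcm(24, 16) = 48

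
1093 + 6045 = 7138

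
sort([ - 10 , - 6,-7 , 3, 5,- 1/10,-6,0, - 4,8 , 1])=[-10, - 7,-6,-6 ,-4, - 1/10,  0 , 1,3,5, 8]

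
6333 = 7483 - 1150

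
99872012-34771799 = 65100213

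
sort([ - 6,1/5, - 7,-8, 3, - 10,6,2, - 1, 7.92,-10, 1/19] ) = [ - 10, - 10,- 8, - 7, - 6, - 1 , 1/19, 1/5,2, 3,6,  7.92 ]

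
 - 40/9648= - 1 + 1201/1206 = - 0.00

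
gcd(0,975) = 975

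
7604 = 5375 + 2229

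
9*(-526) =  - 4734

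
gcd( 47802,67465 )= 1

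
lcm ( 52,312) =312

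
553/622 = 553/622 =0.89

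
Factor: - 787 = -787^1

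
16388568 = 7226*2268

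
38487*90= 3463830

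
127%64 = 63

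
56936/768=7117/96 = 74.14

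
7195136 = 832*8648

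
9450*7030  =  66433500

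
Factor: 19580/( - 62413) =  -2^2*5^1 * 11^1 * 13^( - 1)*89^1*4801^( - 1)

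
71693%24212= 23269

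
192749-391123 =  - 198374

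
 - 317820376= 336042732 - 653863108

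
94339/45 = 2096 + 19/45 =2096.42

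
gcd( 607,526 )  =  1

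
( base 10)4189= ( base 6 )31221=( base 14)1753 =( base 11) 3169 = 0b1000001011101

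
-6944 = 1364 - 8308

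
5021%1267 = 1220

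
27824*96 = 2671104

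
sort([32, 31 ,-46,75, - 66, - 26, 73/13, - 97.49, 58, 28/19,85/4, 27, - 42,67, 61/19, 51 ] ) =[ - 97.49,  -  66, - 46, - 42, - 26, 28/19  ,  61/19, 73/13, 85/4, 27, 31,32,51,58, 67,75]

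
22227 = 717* 31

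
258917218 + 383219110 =642136328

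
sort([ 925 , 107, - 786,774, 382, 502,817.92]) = [-786,107,382, 502, 774, 817.92, 925]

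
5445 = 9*605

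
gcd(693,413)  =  7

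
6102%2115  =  1872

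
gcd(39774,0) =39774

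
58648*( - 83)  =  -4867784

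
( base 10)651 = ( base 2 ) 1010001011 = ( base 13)3b1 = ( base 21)1a0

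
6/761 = 6/761 = 0.01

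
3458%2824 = 634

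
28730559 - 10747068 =17983491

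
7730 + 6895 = 14625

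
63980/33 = 63980/33 = 1938.79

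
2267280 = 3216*705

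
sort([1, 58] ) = [ 1 , 58]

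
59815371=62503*957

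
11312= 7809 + 3503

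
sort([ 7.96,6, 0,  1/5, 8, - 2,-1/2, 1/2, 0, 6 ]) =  [ - 2,-1/2,0,0, 1/5,1/2,6,6, 7.96, 8 ]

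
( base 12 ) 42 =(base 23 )24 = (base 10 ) 50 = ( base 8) 62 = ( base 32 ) 1i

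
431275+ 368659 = 799934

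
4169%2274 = 1895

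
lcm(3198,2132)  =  6396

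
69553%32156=5241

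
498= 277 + 221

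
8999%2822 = 533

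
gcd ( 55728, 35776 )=688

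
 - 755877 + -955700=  - 1711577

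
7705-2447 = 5258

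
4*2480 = 9920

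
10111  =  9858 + 253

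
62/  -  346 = -1 + 142/173  =  - 0.18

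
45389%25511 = 19878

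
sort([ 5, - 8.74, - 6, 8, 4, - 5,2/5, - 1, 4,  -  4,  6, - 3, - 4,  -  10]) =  [ - 10, - 8.74, - 6, - 5, - 4 ,  -  4,-3 ,-1,2/5, 4, 4, 5,6, 8]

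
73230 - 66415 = 6815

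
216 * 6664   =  1439424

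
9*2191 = 19719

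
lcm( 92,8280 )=8280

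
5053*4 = 20212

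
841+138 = 979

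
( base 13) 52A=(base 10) 881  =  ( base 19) 287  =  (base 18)2CH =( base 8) 1561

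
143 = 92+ 51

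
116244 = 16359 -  - 99885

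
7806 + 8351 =16157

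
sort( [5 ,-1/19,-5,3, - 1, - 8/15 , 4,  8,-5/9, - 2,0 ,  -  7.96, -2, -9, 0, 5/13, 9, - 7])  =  [- 9, - 7.96, - 7 , - 5, - 2 , - 2,  -  1, - 5/9,-8/15 , - 1/19, 0,0, 5/13, 3, 4,  5, 8,  9 ]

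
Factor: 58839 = 3^1*11^1*1783^1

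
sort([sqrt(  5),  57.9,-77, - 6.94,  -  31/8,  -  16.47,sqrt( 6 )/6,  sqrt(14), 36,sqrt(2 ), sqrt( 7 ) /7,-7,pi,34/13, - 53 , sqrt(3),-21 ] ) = [  -  77 , - 53, - 21, - 16.47, - 7, - 6.94, - 31/8,sqrt( 7 )/7,sqrt( 6 )/6, sqrt(2), sqrt(3 ), sqrt(5 ), 34/13,pi, sqrt (14), 36, 57.9]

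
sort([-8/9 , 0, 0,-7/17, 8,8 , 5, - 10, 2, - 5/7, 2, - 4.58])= [  -  10,-4.58, - 8/9, - 5/7, -7/17,0,0,2,2, 5,8,8 ] 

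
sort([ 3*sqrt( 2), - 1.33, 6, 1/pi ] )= [-1.33,1/pi, 3*sqrt(2 ),6]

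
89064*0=0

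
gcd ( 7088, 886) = 886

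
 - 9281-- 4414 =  - 4867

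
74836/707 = 74836/707 = 105.85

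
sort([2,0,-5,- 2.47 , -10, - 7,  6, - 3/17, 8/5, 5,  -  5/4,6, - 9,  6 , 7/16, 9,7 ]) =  [ - 10, - 9, - 7, - 5, - 2.47, - 5/4, - 3/17,0,  7/16,8/5,2,5, 6,6 , 6,7,9 ] 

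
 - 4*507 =-2028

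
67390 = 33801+33589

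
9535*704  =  6712640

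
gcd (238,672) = 14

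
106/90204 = 53/45102= 0.00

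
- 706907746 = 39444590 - 746352336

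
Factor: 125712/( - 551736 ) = -18/79 = -  2^1*3^2*79^( - 1 )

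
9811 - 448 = 9363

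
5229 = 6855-1626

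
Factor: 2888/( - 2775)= - 2^3*3^( - 1 ) * 5^(  -  2) *19^2*37^ (-1) 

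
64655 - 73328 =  - 8673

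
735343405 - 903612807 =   -  168269402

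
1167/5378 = 1167/5378 = 0.22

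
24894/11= 2263 + 1/11 = 2263.09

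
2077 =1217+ 860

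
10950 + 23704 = 34654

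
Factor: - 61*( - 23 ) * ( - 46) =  - 64538=-2^1*23^2*61^1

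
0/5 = 0 = 0.00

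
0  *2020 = 0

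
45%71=45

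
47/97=47/97 = 0.48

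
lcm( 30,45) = 90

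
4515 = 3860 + 655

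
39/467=39/467= 0.08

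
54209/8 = 6776 + 1/8 = 6776.12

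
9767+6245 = 16012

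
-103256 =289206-392462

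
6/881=6/881  =  0.01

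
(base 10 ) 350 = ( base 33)AK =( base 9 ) 428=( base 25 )e0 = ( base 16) 15E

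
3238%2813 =425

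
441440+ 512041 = 953481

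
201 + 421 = 622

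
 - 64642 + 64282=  - 360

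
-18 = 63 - 81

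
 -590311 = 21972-612283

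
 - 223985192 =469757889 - 693743081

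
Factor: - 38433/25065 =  - 3^( - 1)*5^( - 1)*23^1=- 23/15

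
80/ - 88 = -10/11= - 0.91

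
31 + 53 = 84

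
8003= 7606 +397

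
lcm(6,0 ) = 0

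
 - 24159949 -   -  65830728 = 41670779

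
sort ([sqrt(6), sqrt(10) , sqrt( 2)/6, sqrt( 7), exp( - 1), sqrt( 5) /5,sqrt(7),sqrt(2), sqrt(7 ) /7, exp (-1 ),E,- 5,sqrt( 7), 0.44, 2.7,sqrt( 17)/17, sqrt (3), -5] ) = [ - 5, - 5,sqrt( 2 )/6,sqrt (17)/17, exp( - 1 ),exp( - 1), sqrt(7)/7,0.44,sqrt(5)/5, sqrt( 2), sqrt( 3), sqrt(6 ),sqrt(7), sqrt( 7 ), sqrt(7) , 2.7,E,sqrt (10)] 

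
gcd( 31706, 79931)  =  1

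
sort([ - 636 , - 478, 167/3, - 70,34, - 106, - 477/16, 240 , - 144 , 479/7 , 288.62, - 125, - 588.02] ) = [ - 636, - 588.02,-478, - 144, - 125, -106, -70  , - 477/16, 34, 167/3,479/7,240, 288.62]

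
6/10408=3/5204  =  0.00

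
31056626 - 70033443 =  - 38976817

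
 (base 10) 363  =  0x16B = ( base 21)h6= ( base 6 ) 1403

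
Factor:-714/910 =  -51/65 = - 3^1*5^( - 1 )*13^( - 1 )*17^1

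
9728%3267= 3194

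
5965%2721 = 523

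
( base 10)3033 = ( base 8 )5731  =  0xbd9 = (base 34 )2L7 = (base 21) 6i9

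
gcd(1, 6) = 1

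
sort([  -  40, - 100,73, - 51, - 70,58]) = [- 100, - 70, - 51, - 40,58,73]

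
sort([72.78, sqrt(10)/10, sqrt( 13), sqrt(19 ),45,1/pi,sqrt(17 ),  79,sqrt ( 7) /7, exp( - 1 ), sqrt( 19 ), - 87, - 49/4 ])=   [ - 87, - 49/4,sqrt( 10 ) /10,1/pi,exp(-1), sqrt(7) /7, sqrt(13),sqrt( 17),sqrt(19 ) , sqrt(19 ),  45,72.78 , 79]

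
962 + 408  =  1370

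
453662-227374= 226288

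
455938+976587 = 1432525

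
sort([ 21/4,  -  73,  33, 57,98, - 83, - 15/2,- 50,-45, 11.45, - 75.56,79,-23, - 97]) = [ - 97, - 83, -75.56,-73, - 50,-45, -23, - 15/2, 21/4,11.45, 33, 57,79,98] 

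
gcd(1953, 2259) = 9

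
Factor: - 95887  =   - 11^1*23^1*  379^1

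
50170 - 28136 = 22034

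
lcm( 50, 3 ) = 150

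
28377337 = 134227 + 28243110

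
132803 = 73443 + 59360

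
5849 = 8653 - 2804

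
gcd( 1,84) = 1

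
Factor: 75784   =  2^3*9473^1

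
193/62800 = 193/62800= 0.00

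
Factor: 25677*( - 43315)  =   - 1112199255 = -3^4*5^1*317^1*8663^1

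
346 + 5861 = 6207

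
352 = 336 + 16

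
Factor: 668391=3^1*31^1*7187^1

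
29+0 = 29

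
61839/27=2290 + 1/3 = 2290.33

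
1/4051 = 1/4051  =  0.00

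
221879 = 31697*7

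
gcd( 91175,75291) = 1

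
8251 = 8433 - 182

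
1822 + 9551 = 11373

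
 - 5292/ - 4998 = 1+1/17   =  1.06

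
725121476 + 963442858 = 1688564334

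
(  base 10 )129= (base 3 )11210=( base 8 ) 201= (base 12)a9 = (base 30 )49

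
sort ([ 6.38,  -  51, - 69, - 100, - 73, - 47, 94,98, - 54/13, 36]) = [ - 100, - 73, - 69, - 51, - 47, - 54/13,6.38, 36, 94,  98]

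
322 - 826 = - 504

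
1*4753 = 4753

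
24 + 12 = 36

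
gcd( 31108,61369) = 77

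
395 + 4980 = 5375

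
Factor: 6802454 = 2^1*31^1*109717^1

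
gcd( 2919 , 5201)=7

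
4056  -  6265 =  - 2209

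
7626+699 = 8325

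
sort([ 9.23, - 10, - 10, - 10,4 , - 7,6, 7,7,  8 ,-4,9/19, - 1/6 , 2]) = [ - 10, - 10, - 10 , - 7, - 4,  -  1/6,9/19,2, 4,  6,7, 7, 8,9.23 ]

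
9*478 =4302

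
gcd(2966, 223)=1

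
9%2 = 1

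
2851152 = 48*59399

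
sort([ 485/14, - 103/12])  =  [ - 103/12, 485/14]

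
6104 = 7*872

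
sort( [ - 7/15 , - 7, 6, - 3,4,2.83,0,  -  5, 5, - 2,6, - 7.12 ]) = [  -  7.12 , - 7, - 5, - 3 , - 2,-7/15,0, 2.83 , 4,5, 6,6] 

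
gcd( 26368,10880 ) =128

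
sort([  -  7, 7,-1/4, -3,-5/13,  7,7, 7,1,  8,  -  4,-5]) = [ - 7, - 5,-4, -3, - 5/13, - 1/4,1,7,7, 7,7,8]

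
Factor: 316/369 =2^2*3^(  -  2)*41^( - 1)*79^1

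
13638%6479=680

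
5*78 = 390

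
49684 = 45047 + 4637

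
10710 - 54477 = -43767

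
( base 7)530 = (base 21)CE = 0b100001010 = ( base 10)266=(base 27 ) 9N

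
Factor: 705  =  3^1*5^1*47^1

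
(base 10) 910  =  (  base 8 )1616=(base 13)550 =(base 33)rj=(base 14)490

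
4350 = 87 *50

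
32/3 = 32/3 = 10.67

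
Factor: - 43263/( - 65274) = 57/86 = 2^( - 1) *3^1*19^1*43^( - 1 )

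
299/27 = 11 + 2/27 = 11.07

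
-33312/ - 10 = 3331+1/5 = 3331.20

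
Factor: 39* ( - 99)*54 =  - 208494  =  -  2^1 * 3^6*11^1 * 13^1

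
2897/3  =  2897/3 = 965.67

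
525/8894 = 525/8894=0.06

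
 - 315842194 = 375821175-691663369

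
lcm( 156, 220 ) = 8580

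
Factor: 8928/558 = 2^4= 16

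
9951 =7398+2553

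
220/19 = 220/19 = 11.58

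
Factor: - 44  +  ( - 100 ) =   -  144 =- 2^4*3^2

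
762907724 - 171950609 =590957115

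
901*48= 43248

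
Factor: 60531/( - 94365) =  - 20177/31455 = - 3^(-3)*5^( - 1)*233^(-1)*20177^1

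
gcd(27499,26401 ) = 1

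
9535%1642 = 1325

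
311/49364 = 311/49364 = 0.01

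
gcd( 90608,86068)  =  4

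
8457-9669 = -1212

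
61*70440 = 4296840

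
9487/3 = 9487/3 = 3162.33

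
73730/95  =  14746/19 = 776.11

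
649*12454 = 8082646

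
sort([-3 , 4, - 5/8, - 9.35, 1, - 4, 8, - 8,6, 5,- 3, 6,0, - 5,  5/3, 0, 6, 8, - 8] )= [  -  9.35, - 8, - 8,  -  5, - 4 , - 3, - 3,-5/8, 0, 0,1, 5/3, 4, 5, 6,6, 6, 8, 8 ] 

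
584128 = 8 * 73016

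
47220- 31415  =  15805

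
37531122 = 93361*402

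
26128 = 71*368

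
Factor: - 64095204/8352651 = -21365068/2784217 = -2^2*23^1*263^1*883^1*2784217^( - 1)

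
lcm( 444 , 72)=2664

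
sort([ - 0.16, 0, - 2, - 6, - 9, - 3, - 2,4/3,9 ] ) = [ - 9 , - 6, - 3, - 2, - 2, - 0.16,0 , 4/3,9 ] 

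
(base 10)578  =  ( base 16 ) 242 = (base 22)146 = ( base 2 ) 1001000010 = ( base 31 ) IK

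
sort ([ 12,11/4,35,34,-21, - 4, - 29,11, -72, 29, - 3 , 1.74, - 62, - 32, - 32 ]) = [-72, - 62,-32, - 32, -29, - 21, - 4, - 3, 1.74, 11/4, 11, 12,  29,34,  35] 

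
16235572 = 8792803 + 7442769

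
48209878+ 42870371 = 91080249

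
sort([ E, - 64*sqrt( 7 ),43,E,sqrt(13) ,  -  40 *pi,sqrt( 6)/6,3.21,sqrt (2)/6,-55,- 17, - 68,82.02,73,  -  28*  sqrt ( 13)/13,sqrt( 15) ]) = [ - 64*sqrt( 7), -40 * pi, - 68, - 55,-17, - 28 * sqrt( 13 )/13,sqrt( 2)/6,sqrt( 6) /6,E,E , 3.21,sqrt(13), sqrt(15 ), 43,73,82.02 ] 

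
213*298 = 63474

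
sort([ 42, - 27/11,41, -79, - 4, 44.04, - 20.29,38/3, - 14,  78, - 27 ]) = [ - 79, - 27, - 20.29, - 14 , - 4, - 27/11,38/3,  41, 42,44.04,78] 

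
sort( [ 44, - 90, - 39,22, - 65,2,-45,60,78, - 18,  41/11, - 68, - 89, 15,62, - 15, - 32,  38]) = [ - 90,-89, - 68, - 65, - 45, - 39, - 32, - 18, - 15,2,41/11,  15,22,38,44,60,62,78] 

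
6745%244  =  157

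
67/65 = 1 + 2/65 = 1.03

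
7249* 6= 43494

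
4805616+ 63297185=68102801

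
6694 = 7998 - 1304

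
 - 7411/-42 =176+19/42 = 176.45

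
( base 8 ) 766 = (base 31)G6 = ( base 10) 502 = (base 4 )13312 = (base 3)200121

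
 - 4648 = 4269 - 8917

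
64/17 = 64/17 = 3.76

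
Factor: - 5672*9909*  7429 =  - 2^3 * 3^3 * 17^1*19^1*23^1 * 367^1*709^1 = - 417538386792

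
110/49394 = 55/24697 = 0.00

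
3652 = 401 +3251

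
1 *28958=28958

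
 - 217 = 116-333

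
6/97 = 6/97 = 0.06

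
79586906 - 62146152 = 17440754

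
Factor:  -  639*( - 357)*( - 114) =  - 2^1*3^4*7^1*17^1 * 19^1*71^1 = -26006022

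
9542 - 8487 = 1055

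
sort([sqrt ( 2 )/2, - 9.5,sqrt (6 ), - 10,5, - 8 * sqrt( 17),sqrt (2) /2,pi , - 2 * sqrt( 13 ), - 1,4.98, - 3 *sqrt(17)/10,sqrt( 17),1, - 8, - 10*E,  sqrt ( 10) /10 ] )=[ - 8* sqrt( 17), - 10*E, - 10, - 9.5,  -  8 ,-2 * sqrt( 13), - 3*sqrt(17 ) /10, - 1,sqrt (10)/10, sqrt( 2) /2,  sqrt( 2)/2,1,sqrt( 6 ),pi,  sqrt( 17),4.98, 5 ]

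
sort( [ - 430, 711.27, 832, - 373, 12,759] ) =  [ - 430, - 373, 12, 711.27,759,  832] 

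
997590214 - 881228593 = 116361621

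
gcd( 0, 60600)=60600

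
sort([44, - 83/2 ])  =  [  -  83/2, 44]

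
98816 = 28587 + 70229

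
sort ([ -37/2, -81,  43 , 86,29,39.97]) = [  -  81, - 37/2, 29,  39.97, 43, 86] 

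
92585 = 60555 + 32030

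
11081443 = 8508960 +2572483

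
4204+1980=6184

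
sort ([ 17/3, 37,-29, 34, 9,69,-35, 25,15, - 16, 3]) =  [ - 35, - 29, - 16,3, 17/3,9,15,25 , 34,37, 69 ]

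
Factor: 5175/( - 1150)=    - 2^( - 1)*3^2= - 9/2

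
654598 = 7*93514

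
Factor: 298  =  2^1 * 149^1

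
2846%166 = 24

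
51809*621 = 32173389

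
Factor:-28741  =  -41^1*701^1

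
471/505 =471/505 = 0.93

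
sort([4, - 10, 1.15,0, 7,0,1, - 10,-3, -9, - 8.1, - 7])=[ - 10 ,  -  10,-9, - 8.1, - 7, - 3 , 0,0,1, 1.15,4,  7]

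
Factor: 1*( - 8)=  -  2^3 = -8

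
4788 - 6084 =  - 1296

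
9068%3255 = 2558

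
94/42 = 47/21 =2.24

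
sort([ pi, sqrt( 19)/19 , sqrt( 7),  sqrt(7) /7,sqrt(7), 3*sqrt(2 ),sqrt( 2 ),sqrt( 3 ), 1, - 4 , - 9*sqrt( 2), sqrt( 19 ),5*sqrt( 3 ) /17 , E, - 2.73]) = [- 9*sqrt(2 ),- 4, - 2.73,  sqrt( 19 ) /19, sqrt(7 )/7,  5*sqrt( 3 )/17,1, sqrt( 2 ),  sqrt( 3 ), sqrt(7 ) , sqrt( 7),E,pi, 3*sqrt (2), sqrt( 19 ) ] 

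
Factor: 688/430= 8/5 = 2^3 * 5^( - 1)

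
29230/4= 7307+1/2  =  7307.50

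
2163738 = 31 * 69798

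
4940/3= 4940/3= 1646.67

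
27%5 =2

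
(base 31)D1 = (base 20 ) 104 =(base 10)404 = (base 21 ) j5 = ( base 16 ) 194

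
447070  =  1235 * 362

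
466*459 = 213894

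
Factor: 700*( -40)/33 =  - 28000/33 =- 2^5*3^( - 1 )*5^3*7^1*11^( -1) 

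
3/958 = 3/958 = 0.00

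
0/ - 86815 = 0/1 = - 0.00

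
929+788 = 1717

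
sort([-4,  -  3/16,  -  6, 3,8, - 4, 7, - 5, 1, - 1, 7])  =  [ -6, - 5,-4, - 4,  -  1, - 3/16 , 1, 3,  7, 7,8]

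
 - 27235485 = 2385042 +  -29620527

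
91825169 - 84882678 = 6942491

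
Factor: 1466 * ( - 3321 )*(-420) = 2^3*3^5 * 5^1*7^1*41^1*733^1=2044806120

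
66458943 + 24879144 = 91338087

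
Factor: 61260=2^2*3^1*5^1*1021^1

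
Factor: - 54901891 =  - 11^1*17^1*61^1 * 4813^1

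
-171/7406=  - 171/7406  =  -0.02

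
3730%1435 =860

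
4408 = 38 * 116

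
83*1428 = 118524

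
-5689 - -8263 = 2574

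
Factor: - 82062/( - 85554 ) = 47/49 = 7^(-2 )*47^1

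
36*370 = 13320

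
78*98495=7682610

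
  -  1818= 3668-5486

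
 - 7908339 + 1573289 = -6335050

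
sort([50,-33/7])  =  [ - 33/7,50]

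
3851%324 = 287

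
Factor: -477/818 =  - 2^(-1)*3^2*53^1*409^( - 1)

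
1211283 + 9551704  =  10762987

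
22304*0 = 0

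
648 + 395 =1043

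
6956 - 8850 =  - 1894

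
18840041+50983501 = 69823542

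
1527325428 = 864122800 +663202628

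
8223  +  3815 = 12038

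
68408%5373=3932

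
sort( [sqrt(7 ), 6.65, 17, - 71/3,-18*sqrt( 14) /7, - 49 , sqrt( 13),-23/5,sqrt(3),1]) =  [  -  49, - 71/3  , -18*sqrt( 14) /7,-23/5, 1,sqrt(3),sqrt(7 ), sqrt( 13 ), 6.65, 17]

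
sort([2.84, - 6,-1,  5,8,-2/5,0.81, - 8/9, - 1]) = [ - 6,-1, - 1,  -  8/9, - 2/5, 0.81,  2.84,5, 8]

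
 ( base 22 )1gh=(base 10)853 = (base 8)1525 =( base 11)706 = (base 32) ql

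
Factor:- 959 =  - 7^1*137^1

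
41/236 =41/236  =  0.17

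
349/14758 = 349/14758 = 0.02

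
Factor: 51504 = 2^4*3^1 * 29^1*37^1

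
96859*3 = 290577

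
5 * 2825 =14125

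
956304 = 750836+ 205468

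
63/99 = 7/11 = 0.64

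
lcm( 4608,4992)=59904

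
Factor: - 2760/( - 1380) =2^1 = 2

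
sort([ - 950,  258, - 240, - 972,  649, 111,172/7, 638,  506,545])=[ - 972, - 950, - 240, 172/7,111,258,506,545, 638,649]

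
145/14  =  10 +5/14 = 10.36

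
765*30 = 22950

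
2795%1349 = 97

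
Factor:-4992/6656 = - 3/4 = - 2^(-2)*3^1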